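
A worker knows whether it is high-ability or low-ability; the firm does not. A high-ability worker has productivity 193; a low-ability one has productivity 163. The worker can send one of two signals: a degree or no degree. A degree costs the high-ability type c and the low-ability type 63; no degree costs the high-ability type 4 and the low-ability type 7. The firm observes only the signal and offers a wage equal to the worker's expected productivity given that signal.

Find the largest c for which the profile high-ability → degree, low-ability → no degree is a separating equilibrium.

34

Under separation: degree → high-ability (pays 193); no degree → low-ability (pays 163).
Low-ability: 163 − 7 = 156 ≥ 193 − 63 = 130. Holds regardless of c. ✓
High-ability: 193 − c ≥ 163 − 4, so c ≤ 193 − 159 = 34.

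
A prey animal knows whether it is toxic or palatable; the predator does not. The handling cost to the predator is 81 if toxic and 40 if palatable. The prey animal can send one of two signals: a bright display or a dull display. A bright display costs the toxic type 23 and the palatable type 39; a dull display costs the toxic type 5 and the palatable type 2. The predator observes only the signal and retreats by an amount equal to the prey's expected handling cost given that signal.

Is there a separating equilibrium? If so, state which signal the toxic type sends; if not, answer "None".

Try toxic → bright display, palatable → dull display:
  If types separate, bright display earns payment 81 and dull display earns 40.
  Toxic: bright display gives 81 − 23 = 58; dull display gives 40 − 5 = 35. No deviation. ✓
  Palatable: dull display gives 40 − 2 = 38; bright display gives 81 − 39 = 42. Would deviate. ✗
Try toxic → dull display, palatable → bright display:
  If types separate, dull display earns payment 81 and bright display earns 40.
  Toxic: dull display gives 81 − 5 = 76; bright display gives 40 − 23 = 17. No deviation. ✓
  Palatable: bright display gives 40 − 39 = 1; dull display gives 81 − 2 = 79. Would deviate. ✗
Neither assignment is incentive-compatible.

None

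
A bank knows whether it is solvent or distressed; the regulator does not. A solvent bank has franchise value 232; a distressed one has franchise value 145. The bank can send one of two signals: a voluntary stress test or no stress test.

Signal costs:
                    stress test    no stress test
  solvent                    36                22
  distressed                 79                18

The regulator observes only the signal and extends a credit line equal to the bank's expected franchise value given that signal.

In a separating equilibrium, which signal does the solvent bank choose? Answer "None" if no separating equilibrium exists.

Try solvent → stress test, distressed → no stress test:
  If types separate, stress test earns payment 232 and no stress test earns 145.
  Solvent: stress test gives 232 − 36 = 196; no stress test gives 145 − 22 = 123. No deviation. ✓
  Distressed: no stress test gives 145 − 18 = 127; stress test gives 232 − 79 = 153. Would deviate. ✗
Try solvent → no stress test, distressed → stress test:
  If types separate, no stress test earns payment 232 and stress test earns 145.
  Solvent: no stress test gives 232 − 22 = 210; stress test gives 145 − 36 = 109. No deviation. ✓
  Distressed: stress test gives 145 − 79 = 66; no stress test gives 232 − 18 = 214. Would deviate. ✗
Neither assignment is incentive-compatible.

None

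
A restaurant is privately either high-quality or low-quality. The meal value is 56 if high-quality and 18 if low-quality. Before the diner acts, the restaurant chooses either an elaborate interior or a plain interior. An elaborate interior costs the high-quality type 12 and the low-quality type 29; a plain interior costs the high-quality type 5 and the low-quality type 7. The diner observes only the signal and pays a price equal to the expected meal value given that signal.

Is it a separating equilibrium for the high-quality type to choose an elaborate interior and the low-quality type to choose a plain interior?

No

If types separate, elaborate interior earns payment 56 and plain interior earns 18.
High-quality: elaborate interior gives 56 − 12 = 44; plain interior gives 18 − 5 = 13. No deviation. ✓
Low-quality: plain interior gives 18 − 7 = 11; elaborate interior gives 56 − 29 = 27. Would deviate. ✗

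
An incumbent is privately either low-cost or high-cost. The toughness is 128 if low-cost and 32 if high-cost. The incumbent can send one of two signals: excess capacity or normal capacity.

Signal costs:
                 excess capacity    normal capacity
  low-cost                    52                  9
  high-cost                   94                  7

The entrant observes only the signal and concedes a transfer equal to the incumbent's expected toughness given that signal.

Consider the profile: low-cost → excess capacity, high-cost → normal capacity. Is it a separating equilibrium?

If types separate, excess capacity earns payment 128 and normal capacity earns 32.
Low-cost: excess capacity gives 128 − 52 = 76; normal capacity gives 32 − 9 = 23. No deviation. ✓
High-cost: normal capacity gives 32 − 7 = 25; excess capacity gives 128 − 94 = 34. Would deviate. ✗

No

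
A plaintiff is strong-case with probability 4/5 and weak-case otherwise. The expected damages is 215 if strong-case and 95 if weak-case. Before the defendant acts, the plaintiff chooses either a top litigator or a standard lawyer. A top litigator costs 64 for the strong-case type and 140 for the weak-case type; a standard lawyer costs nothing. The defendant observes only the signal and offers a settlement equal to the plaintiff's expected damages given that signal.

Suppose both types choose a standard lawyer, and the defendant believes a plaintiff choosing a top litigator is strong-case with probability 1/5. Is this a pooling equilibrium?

Yes

At the pooled signal (standard lawyer) the defendant holds the prior 4/5 and pays 4/5·215 + 1/5·95 = 191. Off-path (top litigator) belief 1/5 gives 1/5·215 + 4/5·95 = 119.
Strong-case: standard lawyer gives 191 − 0 = 191; top litigator gives 119 − 64 = 55. Stays. ✓
Weak-case: standard lawyer gives 191 − 0 = 191; top litigator gives 119 − 140 = -21. Stays. ✓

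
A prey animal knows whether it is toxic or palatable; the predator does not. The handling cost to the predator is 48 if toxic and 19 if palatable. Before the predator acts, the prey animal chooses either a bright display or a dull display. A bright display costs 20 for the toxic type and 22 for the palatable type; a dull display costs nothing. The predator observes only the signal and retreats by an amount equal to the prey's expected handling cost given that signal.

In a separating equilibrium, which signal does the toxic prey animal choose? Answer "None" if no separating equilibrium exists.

Try toxic → bright display, palatable → dull display:
  Under separation the predator infers type exactly: bright display → toxic (pays 48), dull display → palatable (pays 19).
  Toxic: bright display gives 48 − 20 = 28; dull display gives 19 − 0 = 19. No deviation. ✓
  Palatable: dull display gives 19 − 0 = 19; bright display gives 48 − 22 = 26. Would deviate. ✗
Try toxic → dull display, palatable → bright display:
  Under separation the predator infers type exactly: dull display → toxic (pays 48), bright display → palatable (pays 19).
  Toxic: dull display gives 48 − 0 = 48; bright display gives 19 − 20 = -1. No deviation. ✓
  Palatable: bright display gives 19 − 22 = -3; dull display gives 48 − 0 = 48. Would deviate. ✗
Neither assignment is incentive-compatible.

None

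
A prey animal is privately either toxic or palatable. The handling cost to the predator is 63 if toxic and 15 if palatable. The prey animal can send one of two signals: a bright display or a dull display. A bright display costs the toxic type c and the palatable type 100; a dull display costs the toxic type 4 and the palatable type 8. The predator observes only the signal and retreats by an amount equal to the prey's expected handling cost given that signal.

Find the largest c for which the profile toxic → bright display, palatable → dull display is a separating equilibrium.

52

Under separation: bright display → toxic (pays 63); dull display → palatable (pays 15).
Palatable: 15 − 8 = 7 ≥ 63 − 100 = -37. Holds regardless of c. ✓
Toxic: 63 − c ≥ 15 − 4, so c ≤ 63 − 11 = 52.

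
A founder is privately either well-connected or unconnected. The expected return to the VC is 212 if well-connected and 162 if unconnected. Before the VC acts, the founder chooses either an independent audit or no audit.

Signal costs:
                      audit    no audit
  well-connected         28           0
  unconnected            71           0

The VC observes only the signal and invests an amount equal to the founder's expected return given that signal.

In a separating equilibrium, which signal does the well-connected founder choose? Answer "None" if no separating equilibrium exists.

audit

Try well-connected → audit, unconnected → no audit:
  Under separation the VC infers type exactly: audit → well-connected (pays 212), no audit → unconnected (pays 162).
  Well-connected: audit gives 212 − 28 = 184; no audit gives 162 − 0 = 162. No deviation. ✓
  Unconnected: no audit gives 162 − 0 = 162; audit gives 212 − 71 = 141. No deviation. ✓
Both hold — the well-connected type sends audit.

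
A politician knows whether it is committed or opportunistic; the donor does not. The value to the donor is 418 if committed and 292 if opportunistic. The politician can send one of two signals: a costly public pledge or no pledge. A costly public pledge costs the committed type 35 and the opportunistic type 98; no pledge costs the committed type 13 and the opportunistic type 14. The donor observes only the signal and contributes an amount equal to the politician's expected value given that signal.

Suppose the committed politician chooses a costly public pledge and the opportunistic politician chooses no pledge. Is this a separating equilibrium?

No

If types separate, pledge earns payment 418 and no pledge earns 292.
Committed: pledge gives 418 − 35 = 383; no pledge gives 292 − 13 = 279. No deviation. ✓
Opportunistic: no pledge gives 292 − 14 = 278; pledge gives 418 − 98 = 320. Would deviate. ✗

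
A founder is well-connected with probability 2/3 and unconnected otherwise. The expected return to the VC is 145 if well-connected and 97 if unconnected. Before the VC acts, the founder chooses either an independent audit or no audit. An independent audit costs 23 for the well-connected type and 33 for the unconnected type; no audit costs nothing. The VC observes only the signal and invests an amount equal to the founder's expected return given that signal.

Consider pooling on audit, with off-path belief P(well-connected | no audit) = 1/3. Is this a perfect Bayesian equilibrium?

On the equilibrium path (audit) the VC holds the prior 2/3 and pays 2/3·145 + 1/3·97 = 129. Off-path (no audit) belief 1/3 gives 1/3·145 + 2/3·97 = 113.
Well-connected: audit gives 129 − 23 = 106; no audit gives 113 − 0 = 113. Deviates. ✗
Unconnected: audit gives 129 − 33 = 96; no audit gives 113 − 0 = 113. Deviates. ✗

No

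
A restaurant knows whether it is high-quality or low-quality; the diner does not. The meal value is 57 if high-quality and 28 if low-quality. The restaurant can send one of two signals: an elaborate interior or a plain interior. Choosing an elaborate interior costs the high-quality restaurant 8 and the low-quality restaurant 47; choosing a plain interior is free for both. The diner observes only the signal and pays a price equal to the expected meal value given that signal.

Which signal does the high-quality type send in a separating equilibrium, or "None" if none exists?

elaborate interior

Try high-quality → elaborate interior, low-quality → plain interior:
  If types separate, elaborate interior earns payment 57 and plain interior earns 28.
  High-quality: elaborate interior gives 57 − 8 = 49; plain interior gives 28 − 0 = 28. No deviation. ✓
  Low-quality: plain interior gives 28 − 0 = 28; elaborate interior gives 57 − 47 = 10. No deviation. ✓
Both hold — the high-quality type sends elaborate interior.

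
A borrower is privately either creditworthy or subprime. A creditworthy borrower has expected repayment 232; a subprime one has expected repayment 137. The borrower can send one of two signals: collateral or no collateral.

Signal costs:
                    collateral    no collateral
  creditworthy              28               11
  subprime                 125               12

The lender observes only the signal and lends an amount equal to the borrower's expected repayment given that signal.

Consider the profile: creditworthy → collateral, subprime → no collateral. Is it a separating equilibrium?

Yes

Under separation the lender infers type exactly: collateral → creditworthy (pays 232), no collateral → subprime (pays 137).
Creditworthy: collateral gives 232 − 28 = 204; no collateral gives 137 − 11 = 126. No deviation. ✓
Subprime: no collateral gives 137 − 12 = 125; collateral gives 232 − 125 = 107. No deviation. ✓
Neither type gains from mimicking the other.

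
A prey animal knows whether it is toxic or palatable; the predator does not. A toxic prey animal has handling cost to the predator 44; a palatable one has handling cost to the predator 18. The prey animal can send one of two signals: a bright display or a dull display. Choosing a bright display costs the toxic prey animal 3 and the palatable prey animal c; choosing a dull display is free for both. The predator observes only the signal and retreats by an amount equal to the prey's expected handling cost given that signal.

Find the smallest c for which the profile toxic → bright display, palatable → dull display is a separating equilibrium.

26

Under separation: bright display → toxic (pays 44); dull display → palatable (pays 18).
Toxic: 44 − 3 = 41 ≥ 18 − 0 = 18. Holds regardless of c. ✓
Palatable: 18 − 0 ≥ 44 − c, so c ≥ 44 − 18 = 26.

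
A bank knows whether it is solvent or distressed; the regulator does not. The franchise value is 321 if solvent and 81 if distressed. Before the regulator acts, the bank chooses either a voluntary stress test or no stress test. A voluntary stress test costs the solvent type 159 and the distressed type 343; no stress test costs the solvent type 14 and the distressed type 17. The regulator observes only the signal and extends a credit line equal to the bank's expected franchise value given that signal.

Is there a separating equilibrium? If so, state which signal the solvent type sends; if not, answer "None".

Try solvent → stress test, distressed → no stress test:
  Under separation the regulator infers type exactly: stress test → solvent (pays 321), no stress test → distressed (pays 81).
  Solvent: stress test gives 321 − 159 = 162; no stress test gives 81 − 14 = 67. No deviation. ✓
  Distressed: no stress test gives 81 − 17 = 64; stress test gives 321 − 343 = -22. No deviation. ✓
Both hold — the solvent type sends stress test.

stress test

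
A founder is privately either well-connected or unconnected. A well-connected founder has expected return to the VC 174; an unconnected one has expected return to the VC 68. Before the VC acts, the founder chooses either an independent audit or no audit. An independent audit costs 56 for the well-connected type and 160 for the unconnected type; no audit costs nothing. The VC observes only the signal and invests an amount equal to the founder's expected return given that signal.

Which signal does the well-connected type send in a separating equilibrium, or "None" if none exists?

audit

Try well-connected → audit, unconnected → no audit:
  If types separate, audit earns payment 174 and no audit earns 68.
  Well-connected: audit gives 174 − 56 = 118; no audit gives 68 − 0 = 68. No deviation. ✓
  Unconnected: no audit gives 68 − 0 = 68; audit gives 174 − 160 = 14. No deviation. ✓
Both hold — the well-connected type sends audit.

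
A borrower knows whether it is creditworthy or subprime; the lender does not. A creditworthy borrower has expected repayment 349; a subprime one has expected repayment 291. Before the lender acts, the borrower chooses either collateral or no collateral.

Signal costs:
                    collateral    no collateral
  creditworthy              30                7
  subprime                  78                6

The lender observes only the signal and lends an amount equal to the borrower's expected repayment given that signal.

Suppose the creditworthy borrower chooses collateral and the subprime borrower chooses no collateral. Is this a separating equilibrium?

If types separate, collateral earns payment 349 and no collateral earns 291.
Creditworthy: collateral gives 349 − 30 = 319; no collateral gives 291 − 7 = 284. No deviation. ✓
Subprime: no collateral gives 291 − 6 = 285; collateral gives 349 − 78 = 271. No deviation. ✓
Both incentive constraints hold.

Yes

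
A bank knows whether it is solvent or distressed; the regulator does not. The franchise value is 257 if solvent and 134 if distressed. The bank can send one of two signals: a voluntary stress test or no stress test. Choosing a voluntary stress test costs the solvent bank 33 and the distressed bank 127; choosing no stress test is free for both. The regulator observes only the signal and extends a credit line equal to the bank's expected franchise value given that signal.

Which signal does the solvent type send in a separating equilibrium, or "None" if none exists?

Try solvent → stress test, distressed → no stress test:
  Under separation the regulator infers type exactly: stress test → solvent (pays 257), no stress test → distressed (pays 134).
  Solvent: stress test gives 257 − 33 = 224; no stress test gives 134 − 0 = 134. No deviation. ✓
  Distressed: no stress test gives 134 − 0 = 134; stress test gives 257 − 127 = 130. No deviation. ✓
Both hold — the solvent type sends stress test.

stress test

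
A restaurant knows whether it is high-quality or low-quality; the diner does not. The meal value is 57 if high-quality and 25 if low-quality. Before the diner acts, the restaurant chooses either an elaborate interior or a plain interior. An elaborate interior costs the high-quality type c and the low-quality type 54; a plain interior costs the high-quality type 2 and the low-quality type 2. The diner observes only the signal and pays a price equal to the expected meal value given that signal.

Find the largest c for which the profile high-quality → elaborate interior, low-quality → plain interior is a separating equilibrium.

Under separation: elaborate interior → high-quality (pays 57); plain interior → low-quality (pays 25).
Low-quality: 25 − 2 = 23 ≥ 57 − 54 = 3. Holds regardless of c. ✓
High-quality: 57 − c ≥ 25 − 2, so c ≤ 57 − 23 = 34.

34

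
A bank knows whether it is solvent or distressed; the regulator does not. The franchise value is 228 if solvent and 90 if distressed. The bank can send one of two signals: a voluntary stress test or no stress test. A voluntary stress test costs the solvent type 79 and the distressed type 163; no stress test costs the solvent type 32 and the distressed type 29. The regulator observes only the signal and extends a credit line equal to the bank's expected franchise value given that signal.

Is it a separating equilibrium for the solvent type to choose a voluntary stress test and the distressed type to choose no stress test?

No

If types separate, stress test earns payment 228 and no stress test earns 90.
Solvent: stress test gives 228 − 79 = 149; no stress test gives 90 − 32 = 58. No deviation. ✓
Distressed: no stress test gives 90 − 29 = 61; stress test gives 228 − 163 = 65. Would deviate. ✗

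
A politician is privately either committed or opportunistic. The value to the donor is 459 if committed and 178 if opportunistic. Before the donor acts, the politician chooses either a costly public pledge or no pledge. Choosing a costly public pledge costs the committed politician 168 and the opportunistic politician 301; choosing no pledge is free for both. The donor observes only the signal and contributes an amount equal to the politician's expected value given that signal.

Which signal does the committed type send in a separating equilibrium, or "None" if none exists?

pledge

Try committed → pledge, opportunistic → no pledge:
  Under separation the donor infers type exactly: pledge → committed (pays 459), no pledge → opportunistic (pays 178).
  Committed: pledge gives 459 − 168 = 291; no pledge gives 178 − 0 = 178. No deviation. ✓
  Opportunistic: no pledge gives 178 − 0 = 178; pledge gives 459 − 301 = 158. No deviation. ✓
Both hold — the committed type sends pledge.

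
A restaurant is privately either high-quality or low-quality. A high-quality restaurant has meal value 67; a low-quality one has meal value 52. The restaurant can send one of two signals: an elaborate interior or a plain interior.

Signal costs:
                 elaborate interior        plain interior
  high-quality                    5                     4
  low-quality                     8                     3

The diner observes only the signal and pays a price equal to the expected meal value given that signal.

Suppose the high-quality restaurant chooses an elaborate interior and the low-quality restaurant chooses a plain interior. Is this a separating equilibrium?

No

Under separation the diner infers type exactly: elaborate interior → high-quality (pays 67), plain interior → low-quality (pays 52).
High-quality: elaborate interior gives 67 − 5 = 62; plain interior gives 52 − 4 = 48. No deviation. ✓
Low-quality: plain interior gives 52 − 3 = 49; elaborate interior gives 67 − 8 = 59. Would deviate. ✗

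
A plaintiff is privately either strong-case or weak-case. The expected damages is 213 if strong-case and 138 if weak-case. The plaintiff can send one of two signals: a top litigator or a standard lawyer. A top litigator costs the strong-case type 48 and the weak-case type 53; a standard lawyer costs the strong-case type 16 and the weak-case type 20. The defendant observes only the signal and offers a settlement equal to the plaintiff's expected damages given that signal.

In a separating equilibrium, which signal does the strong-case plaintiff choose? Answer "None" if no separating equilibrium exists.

Try strong-case → top litigator, weak-case → standard lawyer:
  If types separate, top litigator earns payment 213 and standard lawyer earns 138.
  Strong-case: top litigator gives 213 − 48 = 165; standard lawyer gives 138 − 16 = 122. No deviation. ✓
  Weak-case: standard lawyer gives 138 − 20 = 118; top litigator gives 213 − 53 = 160. Would deviate. ✗
Try strong-case → standard lawyer, weak-case → top litigator:
  If types separate, standard lawyer earns payment 213 and top litigator earns 138.
  Strong-case: standard lawyer gives 213 − 16 = 197; top litigator gives 138 − 48 = 90. No deviation. ✓
  Weak-case: top litigator gives 138 − 53 = 85; standard lawyer gives 213 − 20 = 193. Would deviate. ✗
Neither assignment is incentive-compatible.

None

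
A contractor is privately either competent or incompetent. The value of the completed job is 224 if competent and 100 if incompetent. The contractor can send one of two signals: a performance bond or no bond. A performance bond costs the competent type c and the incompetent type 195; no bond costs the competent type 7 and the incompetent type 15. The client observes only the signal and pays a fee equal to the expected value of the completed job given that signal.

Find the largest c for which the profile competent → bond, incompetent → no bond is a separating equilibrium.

Under separation: bond → competent (pays 224); no bond → incompetent (pays 100).
Incompetent: 100 − 15 = 85 ≥ 224 − 195 = 29. Holds regardless of c. ✓
Competent: 224 − c ≥ 100 − 7, so c ≤ 224 − 93 = 131.

131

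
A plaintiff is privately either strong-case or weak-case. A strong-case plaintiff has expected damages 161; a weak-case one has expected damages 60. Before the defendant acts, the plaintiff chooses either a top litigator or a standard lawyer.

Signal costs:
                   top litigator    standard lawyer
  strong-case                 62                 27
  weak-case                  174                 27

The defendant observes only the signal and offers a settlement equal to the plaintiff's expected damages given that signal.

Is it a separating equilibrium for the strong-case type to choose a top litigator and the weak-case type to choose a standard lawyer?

If types separate, top litigator earns payment 161 and standard lawyer earns 60.
Strong-case: top litigator gives 161 − 62 = 99; standard lawyer gives 60 − 27 = 33. No deviation. ✓
Weak-case: standard lawyer gives 60 − 27 = 33; top litigator gives 161 − 174 = -13. No deviation. ✓
Neither type gains from mimicking the other.

Yes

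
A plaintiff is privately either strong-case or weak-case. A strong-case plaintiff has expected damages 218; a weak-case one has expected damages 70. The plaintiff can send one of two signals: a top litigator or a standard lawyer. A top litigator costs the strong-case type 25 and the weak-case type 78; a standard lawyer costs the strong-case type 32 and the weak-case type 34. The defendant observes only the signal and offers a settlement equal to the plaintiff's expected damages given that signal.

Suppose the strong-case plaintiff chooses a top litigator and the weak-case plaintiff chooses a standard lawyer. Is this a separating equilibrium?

Under separation the defendant infers type exactly: top litigator → strong-case (pays 218), standard lawyer → weak-case (pays 70).
Strong-case: top litigator gives 218 − 25 = 193; standard lawyer gives 70 − 32 = 38. No deviation. ✓
Weak-case: standard lawyer gives 70 − 34 = 36; top litigator gives 218 − 78 = 140. Would deviate. ✗

No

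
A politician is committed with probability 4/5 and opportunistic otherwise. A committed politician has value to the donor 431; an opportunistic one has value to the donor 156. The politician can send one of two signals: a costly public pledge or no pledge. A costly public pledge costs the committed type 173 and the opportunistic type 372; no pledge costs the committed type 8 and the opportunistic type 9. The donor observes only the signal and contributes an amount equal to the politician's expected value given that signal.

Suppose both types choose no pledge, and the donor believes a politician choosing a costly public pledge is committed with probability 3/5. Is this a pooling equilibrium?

At the pooled signal (no pledge) the donor holds the prior 4/5 and pays 4/5·431 + 1/5·156 = 376. Off-path (pledge) belief 3/5 gives 3/5·431 + 2/5·156 = 321.
Committed: no pledge gives 376 − 8 = 368; pledge gives 321 − 173 = 148. Stays. ✓
Opportunistic: no pledge gives 376 − 9 = 367; pledge gives 321 − 372 = -51. Stays. ✓

Yes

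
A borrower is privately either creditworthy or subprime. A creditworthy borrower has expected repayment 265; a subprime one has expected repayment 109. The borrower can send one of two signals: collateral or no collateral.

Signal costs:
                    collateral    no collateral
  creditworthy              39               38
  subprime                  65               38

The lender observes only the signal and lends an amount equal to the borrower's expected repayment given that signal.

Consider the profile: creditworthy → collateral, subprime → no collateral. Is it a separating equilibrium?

Under separation the lender infers type exactly: collateral → creditworthy (pays 265), no collateral → subprime (pays 109).
Creditworthy: collateral gives 265 − 39 = 226; no collateral gives 109 − 38 = 71. No deviation. ✓
Subprime: no collateral gives 109 − 38 = 71; collateral gives 265 − 65 = 200. Would deviate. ✗

No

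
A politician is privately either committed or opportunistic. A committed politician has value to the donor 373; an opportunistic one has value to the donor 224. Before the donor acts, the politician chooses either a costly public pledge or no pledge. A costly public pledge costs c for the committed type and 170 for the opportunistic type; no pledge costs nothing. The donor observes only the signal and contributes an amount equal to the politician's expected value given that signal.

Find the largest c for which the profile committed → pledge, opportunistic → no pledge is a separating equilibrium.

149

Under separation: pledge → committed (pays 373); no pledge → opportunistic (pays 224).
Opportunistic: 224 − 0 = 224 ≥ 373 − 170 = 203. Holds regardless of c. ✓
Committed: 373 − c ≥ 224 − 0, so c ≤ 373 − 224 = 149.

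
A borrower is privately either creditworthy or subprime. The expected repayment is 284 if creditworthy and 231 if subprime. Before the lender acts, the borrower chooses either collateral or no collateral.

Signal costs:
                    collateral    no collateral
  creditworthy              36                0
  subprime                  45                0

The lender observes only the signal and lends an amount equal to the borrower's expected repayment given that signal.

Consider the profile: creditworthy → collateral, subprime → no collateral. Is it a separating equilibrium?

If types separate, collateral earns payment 284 and no collateral earns 231.
Creditworthy: collateral gives 284 − 36 = 248; no collateral gives 231 − 0 = 231. No deviation. ✓
Subprime: no collateral gives 231 − 0 = 231; collateral gives 284 − 45 = 239. Would deviate. ✗

No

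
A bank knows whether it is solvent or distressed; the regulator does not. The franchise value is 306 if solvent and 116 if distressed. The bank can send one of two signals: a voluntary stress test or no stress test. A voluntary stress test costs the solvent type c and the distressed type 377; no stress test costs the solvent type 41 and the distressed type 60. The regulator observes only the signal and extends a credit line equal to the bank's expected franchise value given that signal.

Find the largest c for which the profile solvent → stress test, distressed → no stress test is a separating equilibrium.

231

Under separation: stress test → solvent (pays 306); no stress test → distressed (pays 116).
Distressed: 116 − 60 = 56 ≥ 306 − 377 = -71. Holds regardless of c. ✓
Solvent: 306 − c ≥ 116 − 41, so c ≤ 306 − 75 = 231.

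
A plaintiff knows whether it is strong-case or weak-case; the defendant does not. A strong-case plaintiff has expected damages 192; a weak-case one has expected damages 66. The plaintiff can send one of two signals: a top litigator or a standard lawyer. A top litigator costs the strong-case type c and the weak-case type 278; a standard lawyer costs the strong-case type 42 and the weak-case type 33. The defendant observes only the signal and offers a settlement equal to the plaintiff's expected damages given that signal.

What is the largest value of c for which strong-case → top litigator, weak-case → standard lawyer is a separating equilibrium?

Under separation: top litigator → strong-case (pays 192); standard lawyer → weak-case (pays 66).
Weak-case: 66 − 33 = 33 ≥ 192 − 278 = -86. Holds regardless of c. ✓
Strong-case: 192 − c ≥ 66 − 42, so c ≤ 192 − 24 = 168.

168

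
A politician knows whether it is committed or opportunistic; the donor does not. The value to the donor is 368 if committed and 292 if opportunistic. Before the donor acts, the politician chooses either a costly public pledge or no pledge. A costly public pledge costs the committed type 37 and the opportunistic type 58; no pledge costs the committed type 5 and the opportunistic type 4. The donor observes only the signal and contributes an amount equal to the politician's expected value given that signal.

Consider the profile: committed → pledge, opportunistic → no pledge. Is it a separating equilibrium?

No

If types separate, pledge earns payment 368 and no pledge earns 292.
Committed: pledge gives 368 − 37 = 331; no pledge gives 292 − 5 = 287. No deviation. ✓
Opportunistic: no pledge gives 292 − 4 = 288; pledge gives 368 − 58 = 310. Would deviate. ✗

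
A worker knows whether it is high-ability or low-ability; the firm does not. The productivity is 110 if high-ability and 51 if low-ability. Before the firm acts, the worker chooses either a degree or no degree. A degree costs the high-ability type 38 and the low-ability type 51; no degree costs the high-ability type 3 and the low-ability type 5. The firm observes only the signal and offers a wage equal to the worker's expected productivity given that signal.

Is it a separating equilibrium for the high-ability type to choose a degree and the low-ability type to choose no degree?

If types separate, degree earns payment 110 and no degree earns 51.
High-ability: degree gives 110 − 38 = 72; no degree gives 51 − 3 = 48. No deviation. ✓
Low-ability: no degree gives 51 − 5 = 46; degree gives 110 − 51 = 59. Would deviate. ✗

No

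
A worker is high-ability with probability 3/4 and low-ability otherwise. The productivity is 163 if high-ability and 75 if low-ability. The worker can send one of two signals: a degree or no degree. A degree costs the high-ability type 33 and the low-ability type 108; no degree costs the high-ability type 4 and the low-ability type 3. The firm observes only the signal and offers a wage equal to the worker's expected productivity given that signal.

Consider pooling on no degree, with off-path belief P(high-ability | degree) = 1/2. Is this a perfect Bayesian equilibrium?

Yes

On the equilibrium path (no degree) the firm holds the prior 3/4 and pays 3/4·163 + 1/4·75 = 141. Off-path (degree) belief 1/2 gives 1/2·163 + 1/2·75 = 119.
High-ability: no degree gives 141 − 4 = 137; degree gives 119 − 33 = 86. Stays. ✓
Low-ability: no degree gives 141 − 3 = 138; degree gives 119 − 108 = 11. Stays. ✓
Beliefs are Bayes-consistent on-path and both types best-respond.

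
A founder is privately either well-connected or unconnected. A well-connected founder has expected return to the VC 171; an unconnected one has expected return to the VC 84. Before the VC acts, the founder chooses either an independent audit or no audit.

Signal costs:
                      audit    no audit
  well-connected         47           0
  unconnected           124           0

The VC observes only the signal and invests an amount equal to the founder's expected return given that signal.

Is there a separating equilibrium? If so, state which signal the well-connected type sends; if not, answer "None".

audit

Try well-connected → audit, unconnected → no audit:
  If types separate, audit earns payment 171 and no audit earns 84.
  Well-connected: audit gives 171 − 47 = 124; no audit gives 84 − 0 = 84. No deviation. ✓
  Unconnected: no audit gives 84 − 0 = 84; audit gives 171 − 124 = 47. No deviation. ✓
Both hold — the well-connected type sends audit.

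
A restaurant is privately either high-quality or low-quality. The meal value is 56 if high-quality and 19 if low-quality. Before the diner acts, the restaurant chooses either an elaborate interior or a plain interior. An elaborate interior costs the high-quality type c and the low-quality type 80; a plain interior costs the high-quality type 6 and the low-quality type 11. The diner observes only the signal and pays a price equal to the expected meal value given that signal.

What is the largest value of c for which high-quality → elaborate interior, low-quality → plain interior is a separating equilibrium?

43

Under separation: elaborate interior → high-quality (pays 56); plain interior → low-quality (pays 19).
Low-quality: 19 − 11 = 8 ≥ 56 − 80 = -24. Holds regardless of c. ✓
High-quality: 56 − c ≥ 19 − 6, so c ≤ 56 − 13 = 43.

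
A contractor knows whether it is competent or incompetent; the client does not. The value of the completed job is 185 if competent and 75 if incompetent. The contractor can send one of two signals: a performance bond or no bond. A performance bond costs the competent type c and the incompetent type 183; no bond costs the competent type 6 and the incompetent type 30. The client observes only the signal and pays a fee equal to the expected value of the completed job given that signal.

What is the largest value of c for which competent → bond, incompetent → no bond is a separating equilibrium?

Under separation: bond → competent (pays 185); no bond → incompetent (pays 75).
Incompetent: 75 − 30 = 45 ≥ 185 − 183 = 2. Holds regardless of c. ✓
Competent: 185 − c ≥ 75 − 6, so c ≤ 185 − 69 = 116.

116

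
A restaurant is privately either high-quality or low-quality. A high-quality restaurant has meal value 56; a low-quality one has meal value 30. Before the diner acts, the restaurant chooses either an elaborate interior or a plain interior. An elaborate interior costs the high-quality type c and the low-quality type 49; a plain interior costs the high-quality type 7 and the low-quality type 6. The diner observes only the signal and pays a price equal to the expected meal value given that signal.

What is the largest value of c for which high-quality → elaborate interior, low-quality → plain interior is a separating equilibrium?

Under separation: elaborate interior → high-quality (pays 56); plain interior → low-quality (pays 30).
Low-quality: 30 − 6 = 24 ≥ 56 − 49 = 7. Holds regardless of c. ✓
High-quality: 56 − c ≥ 30 − 7, so c ≤ 56 − 23 = 33.

33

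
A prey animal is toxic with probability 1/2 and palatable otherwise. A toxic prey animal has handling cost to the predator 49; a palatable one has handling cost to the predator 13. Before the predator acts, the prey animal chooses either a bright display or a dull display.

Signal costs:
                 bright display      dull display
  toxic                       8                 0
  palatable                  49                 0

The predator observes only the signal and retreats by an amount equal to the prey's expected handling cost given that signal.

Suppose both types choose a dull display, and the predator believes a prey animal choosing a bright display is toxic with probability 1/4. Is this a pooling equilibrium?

On the equilibrium path (dull display) the predator holds the prior 1/2 and pays 1/2·49 + 1/2·13 = 31. Off-path (bright display) belief 1/4 gives 1/4·49 + 3/4·13 = 22.
Toxic: dull display gives 31 − 0 = 31; bright display gives 22 − 8 = 14. Stays. ✓
Palatable: dull display gives 31 − 0 = 31; bright display gives 22 − 49 = -27. Stays. ✓
Beliefs are Bayes-consistent on-path and both types best-respond.

Yes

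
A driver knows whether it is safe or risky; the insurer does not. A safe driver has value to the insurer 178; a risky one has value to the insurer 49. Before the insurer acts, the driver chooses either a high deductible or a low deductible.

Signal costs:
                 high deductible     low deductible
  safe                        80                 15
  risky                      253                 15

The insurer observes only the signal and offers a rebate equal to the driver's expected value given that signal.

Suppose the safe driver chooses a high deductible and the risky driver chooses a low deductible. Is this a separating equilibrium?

Yes

If types separate, high deductible earns payment 178 and low deductible earns 49.
Safe: high deductible gives 178 − 80 = 98; low deductible gives 49 − 15 = 34. No deviation. ✓
Risky: low deductible gives 49 − 15 = 34; high deductible gives 178 − 253 = -75. No deviation. ✓
Both incentive constraints hold.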